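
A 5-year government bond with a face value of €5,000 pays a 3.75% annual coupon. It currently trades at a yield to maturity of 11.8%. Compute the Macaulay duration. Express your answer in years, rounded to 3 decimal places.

4.574 years

Periodic yield y = 0.118. Discount each cash flow and weight by its year:
  t   CF        PV=CF/(1+0.118)^t    t·PV
  1       187.50       167.7102       167.7102
  2       187.50       150.0091       300.0182
  3       187.50       134.1763       402.5289
  4       187.50       120.0146       480.0584
  5     5,187.50     2,969.9497    14,849.7484
  Σ                  3,541.8599    16,200.0642
Price P = Σ PV = 3,541.8599.
Macaulay duration = Σ(t·PV) / P = 16,200.0642 / 3,541.8599 = 4.57389 years.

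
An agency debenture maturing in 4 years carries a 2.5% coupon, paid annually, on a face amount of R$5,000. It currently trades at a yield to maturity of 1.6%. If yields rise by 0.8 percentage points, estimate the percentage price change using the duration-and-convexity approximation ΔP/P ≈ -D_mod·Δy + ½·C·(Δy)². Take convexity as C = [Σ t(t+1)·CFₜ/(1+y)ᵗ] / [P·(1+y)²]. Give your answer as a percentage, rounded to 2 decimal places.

-2.98%

With y = 0.016:
  t   CF        PV=CF/(1+0.016)^t    t·PV        t(t+1)·PV
  1       125.00       123.0315       123.0315         246.0630
  2       125.00       121.0940       242.1880         726.5640
  3       125.00       119.1870       357.5610       1,430.2440
  4     5,125.00     4,809.7116    19,238.8465      96,194.2324
  Σ                  5,173.0241    19,961.6270      98,597.1034
P = 5,173.0241; D_Mac = 3.85879 yrs; D_mod = 3.79802 yrs; C = 18.46427.
Duration effect: -3.79802 × (+0.008) = -0.030384
Convexity effect: 0.5 × 18.46427 × (0.008)² = +0.0005909
ΔP/P ≈ -0.030384 + 0.0005909 = -0.029793 = -2.9793%.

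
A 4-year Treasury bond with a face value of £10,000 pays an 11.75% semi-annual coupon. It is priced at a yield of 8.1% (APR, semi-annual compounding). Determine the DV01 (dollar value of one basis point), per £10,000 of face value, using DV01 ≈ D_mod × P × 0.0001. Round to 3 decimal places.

Periodic yield y = 0.0405.
  t   CF        PV=CF/(1+0.0405)^t    t·PV
  1       587.50       564.6324       564.6324
  2       587.50       542.6549     1,085.3097
  3       587.50       521.5328     1,564.5984
  4       587.50       501.2329     2,004.9314
  5       587.50       481.7231     2,408.6154
  6       587.50       462.9727     2,777.8361
  7       587.50       444.9521     3,114.6648
  8    10,587.50     7,706.4923    61,651.9381
  Σ                 11,226.1930    75,172.5263
P = 11,226.1930; D_Mac = 6.69617 half-year periods = 3.34809 yrs; D_mod = 3.21777 yrs.
DV01 ≈ 3.21777 × 11,226.1930 × 0.0001 = 3.612327.

£3.612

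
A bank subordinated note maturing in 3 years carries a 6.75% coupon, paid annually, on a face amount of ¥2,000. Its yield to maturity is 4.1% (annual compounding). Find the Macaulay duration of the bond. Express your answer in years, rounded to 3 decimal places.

Periodic yield y = 0.041. Discount each cash flow and weight by its year:
  t   CF        PV=CF/(1+0.041)^t    t·PV
  1       135.00       129.6830       129.6830
  2       135.00       124.5754       249.1508
  3     2,135.00     1,892.5427     5,677.6282
  Σ                  2,146.8011     6,056.4620
Price P = Σ PV = 2,146.8011.
Macaulay duration = Σ(t·PV) / P = 6,056.4620 / 2,146.8011 = 2.82116 years.

2.821 years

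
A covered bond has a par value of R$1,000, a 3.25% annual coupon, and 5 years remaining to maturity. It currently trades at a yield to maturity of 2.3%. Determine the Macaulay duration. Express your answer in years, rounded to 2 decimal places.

4.70 years

Periodic yield y = 0.023. Discount each cash flow and weight by its year:
  t   CF        PV=CF/(1+0.023)^t    t·PV
  1        32.50        31.7693        31.7693
  2        32.50        31.0550        62.1101
  3        32.50        30.3568        91.0705
  4        32.50        29.6743       118.6973
  5     1,032.50       921.5351     4,607.6756
  Σ                  1,044.3906     4,911.3228
Price P = Σ PV = 1,044.3906.
Macaulay duration = Σ(t·PV) / P = 4,911.3228 / 1,044.3906 = 4.70257 years.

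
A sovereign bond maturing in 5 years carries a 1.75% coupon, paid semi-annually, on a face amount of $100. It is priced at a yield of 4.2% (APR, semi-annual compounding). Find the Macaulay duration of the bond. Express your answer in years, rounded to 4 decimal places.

Periodic yield y = 0.021. Discount each cash flow and weight by its period:
  t   CF        PV=CF/(1+0.021)^t    t·PV
  1        0.875         0.8570         0.8570
  2        0.875         0.8394         1.6788
  3        0.875         0.8221         2.4663
  4        0.875         0.8052         3.2208
  5        0.875         0.7886         3.9432
  6        0.875         0.7724         4.6345
  7        0.875         0.7565         5.2957
  8        0.875         0.7410         5.9278
  9        0.875         0.7257         6.5316
  10     100.875        81.9457       819.4569
  Σ                     89.0537       854.0126
Price P = Σ PV = 89.0537.
Macaulay duration = Σ(t·PV) / P = 854.0126 / 89.0537 = 9.58986 half-year periods.
In years: 9.58986 / 2 = 4.79493 years.

4.7949 years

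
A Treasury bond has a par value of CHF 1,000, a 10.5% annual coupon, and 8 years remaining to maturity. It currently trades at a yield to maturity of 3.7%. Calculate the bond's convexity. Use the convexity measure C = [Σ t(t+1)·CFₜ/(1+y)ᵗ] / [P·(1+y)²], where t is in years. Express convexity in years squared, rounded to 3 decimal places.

46.993

With y = 0.037:
  t   CF        PV=CF/(1+0.037)^t    t·PV        t(t+1)·PV
  1       105.00       101.2536       101.2536         202.5072
  2       105.00        97.6409       195.2818         585.8454
  3       105.00        94.1571       282.4713       1,129.8851
  4       105.00        90.7976       363.1903       1,815.9516
  5       105.00        87.5579       437.7897       2,626.7381
  6       105.00        84.4339       506.6033       3,546.2231
  7       105.00        81.4213       569.9491       4,559.5925
  8     1,105.00       826.2895     6,610.3159      59,492.8430
  Σ                  1,463.5518     9,066.8549      73,959.5860
P = 1,463.5518.
Convexity = Σ t(t+1)·PV / [P·(1+y)²] = 73,959.5860 / (1,463.5518 × 1.075369) = 46.99253.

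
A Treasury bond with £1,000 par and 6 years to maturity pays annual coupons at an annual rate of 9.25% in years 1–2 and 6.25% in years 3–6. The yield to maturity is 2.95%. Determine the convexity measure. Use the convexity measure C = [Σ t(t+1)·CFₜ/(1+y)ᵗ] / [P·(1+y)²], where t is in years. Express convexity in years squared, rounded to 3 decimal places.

With y = 0.0295:
  t   CF        PV=CF/(1+0.0295)^t    t·PV        t(t+1)·PV
  1        92.50        89.8494        89.8494         179.6989
  2        92.50        87.2748       174.5497         523.6490
  3        62.50        57.2797       171.8392         687.3568
  4        62.50        55.6384       222.5536       1,112.7680
  5        62.50        54.0441       270.2205       1,621.3229
  6     1,062.50       892.4232     5,354.5390      37,481.7728
  Σ                  1,236.5097     6,283.5513      41,606.5683
P = 1,236.5097.
Convexity = Σ t(t+1)·PV / [P·(1+y)²] = 41,606.5683 / (1,236.5097 × 1.059870) = 31.74766.

31.748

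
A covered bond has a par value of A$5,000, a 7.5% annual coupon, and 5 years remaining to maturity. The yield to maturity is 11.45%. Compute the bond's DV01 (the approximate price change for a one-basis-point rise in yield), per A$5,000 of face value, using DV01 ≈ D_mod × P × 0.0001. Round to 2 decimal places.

Periodic yield y = 0.1145.
  t   CF        PV=CF/(1+0.1145)^t    t·PV
  1       375.00       336.4738       336.4738
  2       375.00       301.9056       603.8111
  3       375.00       270.8888       812.6664
  4       375.00       243.0586       972.2344
  5     5,375.00     3,125.9218    15,629.6088
  Σ                  4,278.2485    18,354.7945
P = 4,278.2485; D_Mac = 4.29026 yrs; D_mod = 3.84949 yrs.
DV01 ≈ 3.84949 × 4,278.2485 × 0.0001 = 1.646908.

A$1.65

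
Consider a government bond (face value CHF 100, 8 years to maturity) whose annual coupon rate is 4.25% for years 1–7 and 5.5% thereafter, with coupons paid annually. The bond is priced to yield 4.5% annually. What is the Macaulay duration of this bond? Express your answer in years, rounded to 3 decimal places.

Periodic yield y = 0.045. Discount each cash flow and weight by its year:
  t   CF        PV=CF/(1+0.045)^t    t·PV
  1         4.25         4.0670         4.0670
  2         4.25         3.8919         7.7837
  3         4.25         3.7243        11.1728
  4         4.25         3.5639        14.2555
  5         4.25         3.4104        17.0521
  6         4.25         3.2636        19.5813
  7         4.25         3.1230        21.8611
  8       105.50        74.1860       593.4882
  Σ                     99.2300       689.2618
Price P = Σ PV = 99.2300.
Macaulay duration = Σ(t·PV) / P = 689.2618 / 99.2300 = 6.94610 years.

6.946 years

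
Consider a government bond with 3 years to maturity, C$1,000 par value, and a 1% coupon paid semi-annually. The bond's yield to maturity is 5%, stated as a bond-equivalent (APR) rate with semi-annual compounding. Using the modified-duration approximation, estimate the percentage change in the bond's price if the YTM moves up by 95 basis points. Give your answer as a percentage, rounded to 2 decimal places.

Periodic yield y = 0.025. Modified duration first:
  t   CF        PV=CF/(1+0.025)^t    t·PV
  1         5.00         4.8780         4.8780
  2         5.00         4.7591         9.5181
  3         5.00         4.6430        13.9290
  4         5.00         4.5298        18.1190
  5         5.00         4.4193        22.0964
  6     1,005.00       866.6084     5,199.6501
  Σ                    889.8375     5,268.1907
P = 889.8375; D_Mac = 5.92040 half-year periods = 2.96020 yrs; D_mod = 2.96020/(1+0.025) = 2.88800 yrs.
ΔP/P ≈ -D_mod · Δy = -2.88800 × (+0.0095) = -0.027436 = -2.7436%.

-2.74%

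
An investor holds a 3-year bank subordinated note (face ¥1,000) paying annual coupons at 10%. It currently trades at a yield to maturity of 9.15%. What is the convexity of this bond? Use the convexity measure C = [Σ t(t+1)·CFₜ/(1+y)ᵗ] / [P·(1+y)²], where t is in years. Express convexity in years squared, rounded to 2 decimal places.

With y = 0.0915:
  t   CF        PV=CF/(1+0.0915)^t    t·PV        t(t+1)·PV
  1       100.00        91.6170        91.6170         183.2341
  2       100.00        83.9368       167.8736         503.6209
  3     1,100.00       845.9048     2,537.7143      10,150.8570
  Σ                  1,021.4586     2,797.2049      10,837.7120
P = 1,021.4586.
Convexity = Σ t(t+1)·PV / [P·(1+y)²] = 10,837.7120 / (1,021.4586 × 1.191372) = 8.90573.

8.91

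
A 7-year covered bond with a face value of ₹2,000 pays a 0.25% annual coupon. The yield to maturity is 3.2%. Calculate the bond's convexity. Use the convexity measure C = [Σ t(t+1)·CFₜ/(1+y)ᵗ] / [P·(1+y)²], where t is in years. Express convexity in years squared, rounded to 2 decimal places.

51.99

With y = 0.032:
  t   CF        PV=CF/(1+0.032)^t    t·PV        t(t+1)·PV
  1         5.00         4.8450         4.8450           9.6899
  2         5.00         4.6947         9.3895          28.1684
  3         5.00         4.5492        13.6475          54.5899
  4         5.00         4.4081        17.6324          88.1620
  5         5.00         4.2714        21.3571         128.1424
  6         5.00         4.1390        24.8338         173.8366
  7     2,005.00     1,608.2609    11,257.8261      90,062.6088
  Σ                  1,635.1682    11,349.5312      90,545.1979
P = 1,635.1682.
Convexity = Σ t(t+1)·PV / [P·(1+y)²] = 90,545.1979 / (1,635.1682 × 1.065024) = 51.99285.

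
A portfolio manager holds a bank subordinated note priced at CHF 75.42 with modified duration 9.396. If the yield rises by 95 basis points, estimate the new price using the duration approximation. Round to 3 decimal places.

CHF 68.688

Duration approximation: ΔP/P ≈ -D_mod · Δy = -9.396 × (+0.0095) = -0.089262.
New price ≈ 75.42 × (1 - 0.089262) = 68.68785996.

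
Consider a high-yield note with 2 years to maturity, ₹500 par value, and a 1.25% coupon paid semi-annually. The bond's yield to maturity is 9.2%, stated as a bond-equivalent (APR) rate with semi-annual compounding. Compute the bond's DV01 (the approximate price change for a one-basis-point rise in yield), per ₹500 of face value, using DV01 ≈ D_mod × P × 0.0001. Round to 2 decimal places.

₹0.08

Periodic yield y = 0.046.
  t   CF        PV=CF/(1+0.046)^t    t·PV
  1        3.125         2.9876         2.9876
  2        3.125         2.8562         5.7124
  3        3.125         2.7306         8.1917
  4      503.125       420.2901     1,681.1604
  Σ                    428.8644     1,698.0521
P = 428.8644; D_Mac = 3.95941 half-year periods = 1.97971 yrs; D_mod = 1.89265 yrs.
DV01 ≈ 1.89265 × 428.8644 × 0.0001 = 0.081169.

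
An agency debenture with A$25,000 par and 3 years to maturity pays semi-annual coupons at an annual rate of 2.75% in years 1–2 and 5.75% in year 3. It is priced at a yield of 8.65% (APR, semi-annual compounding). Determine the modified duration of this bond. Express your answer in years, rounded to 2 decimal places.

Periodic yield y = 0.04325. First find Macaulay duration:
  t   CF        PV=CF/(1+0.04325)^t    t·PV
  1       343.75       329.4992       329.4992
  2       343.75       315.8391       631.6782
  3       343.75       302.7454       908.2361
  4       343.75       290.1945     1,160.7779
  5       718.75       581.6154     2,908.0770
  6    25,718.75    19,948.9250   119,693.5497
  Σ                 21,768.8185   125,631.8181
P = 21,768.8185; Macaulay duration = 125,631.8181 / 21,768.8185 = 5.77118 half-year periods = 2.88559 years.
Modified duration = D_Mac / (1 + y) = 2.88559 / 1.04325 = 2.76596 years.

2.77 years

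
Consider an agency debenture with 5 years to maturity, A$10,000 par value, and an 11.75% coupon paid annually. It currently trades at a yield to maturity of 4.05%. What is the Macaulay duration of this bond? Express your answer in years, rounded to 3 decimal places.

Periodic yield y = 0.0405. Discount each cash flow and weight by its year:
  t   CF        PV=CF/(1+0.0405)^t    t·PV
  1     1,175.00     1,129.2648     1,129.2648
  2     1,175.00     1,085.3097     2,170.6195
  3     1,175.00     1,043.0656     3,129.1967
  4     1,175.00     1,002.4657     4,009.8629
  5    11,175.00     9,162.9878    45,814.9391
  Σ                 13,423.0936    56,253.8829
Price P = Σ PV = 13,423.0936.
Macaulay duration = Σ(t·PV) / P = 56,253.8829 / 13,423.0936 = 4.19083 years.

4.191 years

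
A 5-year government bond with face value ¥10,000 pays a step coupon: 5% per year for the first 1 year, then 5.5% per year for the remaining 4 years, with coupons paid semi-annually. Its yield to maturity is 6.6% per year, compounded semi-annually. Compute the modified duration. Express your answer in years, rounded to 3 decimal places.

4.299 years

Periodic yield y = 0.033. First find Macaulay duration:
  t   CF        PV=CF/(1+0.033)^t    t·PV
  1       250.00       242.0136       242.0136
  2       250.00       234.2822       468.5645
  3       275.00       249.4777       748.4331
  4       275.00       241.5079       966.0317
  5       275.00       233.7928     1,168.9639
  6       275.00       226.3241     1,357.9445
  7       275.00       219.0940     1,533.6579
  8       275.00       212.0948     1,696.7588
  9       275.00       205.3193     1,847.8738
  10   10,275.00     7,426.4048    74,264.0475
  Σ                  9,490.3112    84,294.2892
P = 9,490.3112; Macaulay duration = 84,294.2892 / 9,490.3112 = 8.88214 half-year periods = 4.44107 years.
Modified duration = D_Mac / (1 + y) = 4.44107 / 1.033 = 4.29920 years.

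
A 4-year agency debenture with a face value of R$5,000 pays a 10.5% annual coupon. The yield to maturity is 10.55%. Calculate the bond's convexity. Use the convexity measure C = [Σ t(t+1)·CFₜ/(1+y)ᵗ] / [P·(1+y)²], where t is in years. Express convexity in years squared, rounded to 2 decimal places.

13.47

With y = 0.1055:
  t   CF        PV=CF/(1+0.1055)^t    t·PV        t(t+1)·PV
  1       525.00       474.8982       474.8982         949.7965
  2       525.00       429.5778       859.1556       2,577.4667
  3       525.00       388.5823     1,165.7470       4,662.9881
  4     5,525.00     3,699.1104    14,796.4417      73,982.2083
  Σ                  4,992.1688    17,296.2425      82,172.4596
P = 4,992.1688.
Convexity = Σ t(t+1)·PV / [P·(1+y)²] = 82,172.4596 / (4,992.1688 × 1.222130) = 13.46851.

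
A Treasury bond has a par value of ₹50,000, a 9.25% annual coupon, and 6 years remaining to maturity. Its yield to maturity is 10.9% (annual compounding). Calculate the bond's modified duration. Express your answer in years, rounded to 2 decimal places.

Periodic yield y = 0.109. First find Macaulay duration:
  t   CF        PV=CF/(1+0.109)^t    t·PV
  1     4,625.00     4,170.4238     4,170.4238
  2     4,625.00     3,760.5264     7,521.0528
  3     4,625.00     3,390.9165    10,172.7496
  4     4,625.00     3,057.6344    12,230.5375
  5     4,625.00     2,757.1094    13,785.5472
  6    54,625.00    29,363.1182   176,178.7091
  Σ                 46,499.7288   224,059.0201
P = 46,499.7288; Macaulay duration = 224,059.0201 / 46,499.7288 = 4.81850 years.
Modified duration = D_Mac / (1 + y) = 4.81850 / 1.109 = 4.34491 years.

4.34 years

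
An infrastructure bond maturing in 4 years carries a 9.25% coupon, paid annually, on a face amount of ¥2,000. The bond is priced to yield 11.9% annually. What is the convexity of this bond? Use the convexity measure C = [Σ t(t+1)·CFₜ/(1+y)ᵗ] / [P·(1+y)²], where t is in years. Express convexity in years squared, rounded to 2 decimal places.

13.32

With y = 0.119:
  t   CF        PV=CF/(1+0.119)^t    t·PV        t(t+1)·PV
  1       185.00       165.3262       165.3262         330.6524
  2       185.00       147.7446       295.4892         886.4675
  3       185.00       132.0327       396.0981       1,584.3923
  4     2,185.00     1,393.5774     5,574.3096      27,871.5480
  Σ                  1,838.6809     6,431.2230      30,673.0601
P = 1,838.6809.
Convexity = Σ t(t+1)·PV / [P·(1+y)²] = 30,673.0601 / (1,838.6809 × 1.252161) = 13.32265.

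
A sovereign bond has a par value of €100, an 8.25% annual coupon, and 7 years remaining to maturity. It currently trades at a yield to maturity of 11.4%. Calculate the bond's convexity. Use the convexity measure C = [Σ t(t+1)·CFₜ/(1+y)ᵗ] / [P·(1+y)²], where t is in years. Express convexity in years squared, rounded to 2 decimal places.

With y = 0.114:
  t   CF        PV=CF/(1+0.114)^t    t·PV        t(t+1)·PV
  1         8.25         7.4057         7.4057          14.8115
  2         8.25         6.6479        13.2958          39.8873
  3         8.25         5.9676        17.9027          71.6110
  4         8.25         5.3569        21.4276         107.1379
  5         8.25         4.8087        24.0435         144.2611
  6         8.25         4.3166        25.8997         181.2976
  7       108.25        50.8430       355.9013       2,847.2106
  Σ                     85.3465       465.8764       3,406.2170
P = 85.3465.
Convexity = Σ t(t+1)·PV / [P·(1+y)²] = 3,406.2170 / (85.3465 × 1.240996) = 32.16003.

32.16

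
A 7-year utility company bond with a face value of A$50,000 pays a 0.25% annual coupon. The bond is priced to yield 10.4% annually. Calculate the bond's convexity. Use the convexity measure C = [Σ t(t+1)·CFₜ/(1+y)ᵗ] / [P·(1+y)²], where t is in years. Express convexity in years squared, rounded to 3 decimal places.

With y = 0.104:
  t   CF        PV=CF/(1+0.104)^t    t·PV        t(t+1)·PV
  1       125.00       113.2246       113.2246         226.4493
  2       125.00       102.5585       205.1171         615.3513
  3       125.00        92.8972       278.6917       1,114.7668
  4       125.00        84.1460       336.5842       1,682.9209
  5       125.00        76.2192       381.0962       2,286.5774
  6       125.00        69.0392       414.2350       2,899.6452
  7    50,125.00    25,076.7281   175,537.0970   1,404,296.7763
  Σ                 25,614.8130   177,266.0459   1,413,122.4872
P = 25,614.8130.
Convexity = Σ t(t+1)·PV / [P·(1+y)²] = 1,413,122.4872 / (25,614.8130 × 1.218816) = 45.26374.

45.264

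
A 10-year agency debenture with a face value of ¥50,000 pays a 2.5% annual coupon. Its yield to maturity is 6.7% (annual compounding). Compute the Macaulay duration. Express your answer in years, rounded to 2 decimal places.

Periodic yield y = 0.067. Discount each cash flow and weight by its year:
  t   CF        PV=CF/(1+0.067)^t    t·PV
  1     1,250.00     1,171.5089     1,171.5089
  2     1,250.00     1,097.9465     2,195.8930
  3     1,250.00     1,029.0033     3,087.0098
  4     1,250.00       964.3892     3,857.5568
  5     1,250.00       903.8324     4,519.1621
  6     1,250.00       847.0782     5,082.4691
  7     1,250.00       793.8877     5,557.2139
  8     1,250.00       744.0372     5,952.2977
  9     1,250.00       697.3170     6,275.8528
  10   51,250.00    26,794.7479   267,947.4791
  Σ                 35,043.7483   305,646.4432
Price P = Σ PV = 35,043.7483.
Macaulay duration = Σ(t·PV) / P = 305,646.4432 / 35,043.7483 = 8.72185 years.

8.72 years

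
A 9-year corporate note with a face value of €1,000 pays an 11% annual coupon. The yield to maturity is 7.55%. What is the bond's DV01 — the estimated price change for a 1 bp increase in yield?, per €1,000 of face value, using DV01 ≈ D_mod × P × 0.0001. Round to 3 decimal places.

Periodic yield y = 0.0755.
  t   CF        PV=CF/(1+0.0755)^t    t·PV
  1       110.00       102.2780       102.2780
  2       110.00        95.0981       190.1962
  3       110.00        88.4222       265.2667
  4       110.00        82.2150       328.8600
  5       110.00        76.4435       382.2175
  6       110.00        71.0772       426.4631
  7       110.00        66.0876       462.6130
  8       110.00        61.4482       491.5858
  9     1,110.00       576.5397     5,188.8576
  Σ                  1,219.6096     7,838.3380
P = 1,219.6096; D_Mac = 6.42692 yrs; D_mod = 5.97575 yrs.
DV01 ≈ 5.97575 × 1,219.6096 × 0.0001 = 0.728809.

€0.729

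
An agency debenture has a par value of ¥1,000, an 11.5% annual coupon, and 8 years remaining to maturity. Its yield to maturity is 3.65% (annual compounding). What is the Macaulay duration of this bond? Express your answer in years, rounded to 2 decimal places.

Periodic yield y = 0.0365. Discount each cash flow and weight by its year:
  t   CF        PV=CF/(1+0.0365)^t    t·PV
  1       115.00       110.9503       110.9503
  2       115.00       107.0432       214.0865
  3       115.00       103.2737       309.8212
  4       115.00        99.6370       398.5480
  5       115.00        96.1283       480.6416
  6       115.00        92.7432       556.4591
  7       115.00        89.4773       626.3408
  8     1,115.00       836.9903     6,695.9223
  Σ                  1,536.2433     9,392.7698
Price P = Σ PV = 1,536.2433.
Macaulay duration = Σ(t·PV) / P = 9,392.7698 / 1,536.2433 = 6.11412 years.

6.11 years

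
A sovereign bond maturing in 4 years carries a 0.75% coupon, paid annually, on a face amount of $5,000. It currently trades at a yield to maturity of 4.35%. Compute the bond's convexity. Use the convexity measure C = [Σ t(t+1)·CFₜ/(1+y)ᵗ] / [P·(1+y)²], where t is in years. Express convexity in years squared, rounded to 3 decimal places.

With y = 0.0435:
  t   CF        PV=CF/(1+0.0435)^t    t·PV        t(t+1)·PV
  1        37.50        35.9368        35.9368          71.8735
  2        37.50        34.4387        68.8773         206.6320
  3        37.50        33.0030        99.0091         396.0364
  4     5,037.50     4,248.5941    16,994.3766      84,971.8828
  Σ                  4,351.9726    17,198.1998      85,646.4247
P = 4,351.9726.
Convexity = Σ t(t+1)·PV / [P·(1+y)²] = 85,646.4247 / (4,351.9726 × 1.088892) = 18.07333.

18.073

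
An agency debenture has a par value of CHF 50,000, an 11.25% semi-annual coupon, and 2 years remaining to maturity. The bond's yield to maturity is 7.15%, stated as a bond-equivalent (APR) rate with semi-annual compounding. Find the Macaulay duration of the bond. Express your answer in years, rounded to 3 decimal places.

Periodic yield y = 0.03575. Discount each cash flow and weight by its period:
  t   CF        PV=CF/(1+0.03575)^t    t·PV
  1     2,812.50     2,715.4236     2,715.4236
  2     2,812.50     2,621.6979     5,243.3958
  3     2,812.50     2,531.2072     7,593.6217
  4    52,812.50    45,889.8838   183,559.5354
  Σ                 53,758.2126   199,111.9765
Price P = Σ PV = 53,758.2126.
Macaulay duration = Σ(t·PV) / P = 199,111.9765 / 53,758.2126 = 3.70384 half-year periods.
In years: 3.70384 / 2 = 1.85192 years.

1.852 years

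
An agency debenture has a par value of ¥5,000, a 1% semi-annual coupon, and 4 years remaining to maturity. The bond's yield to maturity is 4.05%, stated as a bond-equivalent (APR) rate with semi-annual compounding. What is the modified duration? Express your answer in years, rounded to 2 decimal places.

3.85 years

Periodic yield y = 0.02025. First find Macaulay duration:
  t   CF        PV=CF/(1+0.02025)^t    t·PV
  1        25.00        24.5038        24.5038
  2        25.00        24.0174        48.0349
  3        25.00        23.5407        70.6222
  4        25.00        23.0735        92.2940
  5        25.00        22.6155       113.0777
  6        25.00        22.1667       133.0000
  7        25.00        21.7267       152.0869
  8     5,025.00     4,280.3890    34,243.1119
  Σ                  4,442.0334    34,876.7315
P = 4,442.0334; Macaulay duration = 34,876.7315 / 4,442.0334 = 7.85152 half-year periods = 3.92576 years.
Modified duration = D_Mac / (1 + y) = 3.92576 / 1.02025 = 3.84784 years.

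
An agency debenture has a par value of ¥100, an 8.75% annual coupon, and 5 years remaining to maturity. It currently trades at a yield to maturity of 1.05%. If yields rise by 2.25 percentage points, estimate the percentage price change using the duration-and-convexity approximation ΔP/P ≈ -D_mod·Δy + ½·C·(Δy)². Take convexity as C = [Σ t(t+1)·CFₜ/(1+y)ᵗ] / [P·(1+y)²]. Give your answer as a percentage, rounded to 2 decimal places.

With y = 0.0105:
  t   CF        PV=CF/(1+0.0105)^t    t·PV        t(t+1)·PV
  1         8.75         8.6591         8.6591          17.3182
  2         8.75         8.5691        17.1382          51.4146
  3         8.75         8.4801        25.4402         101.7608
  4         8.75         8.3919        33.5678         167.8390
  5       108.75       103.2162       516.0808       3,096.4846
  Σ                    137.3164       600.8860       3,434.8172
P = 137.3164; D_Mac = 4.37592 yrs; D_mod = 4.33046 yrs; C = 24.49677.
Duration effect: -4.33046 × (+0.0225) = -0.097435
Convexity effect: 0.5 × 24.49677 × (0.0225)² = +0.0062007
ΔP/P ≈ -0.097435 + 0.0062007 = -0.091234 = -9.1234%.

-9.12%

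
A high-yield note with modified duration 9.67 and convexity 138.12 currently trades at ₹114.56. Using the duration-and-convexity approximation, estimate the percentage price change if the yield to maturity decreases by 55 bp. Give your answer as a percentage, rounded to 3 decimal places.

Duration effect: -D_mod·Δy = -9.67 × (-0.0055) = +0.053185
Convexity effect: ½·C·(Δy)² = 0.5 × 138.12 × (-0.0055)² = +0.002089065
ΔP/P ≈ +0.053185 + 0.002089065 = +0.055274065
= +5.5274065%.

+5.527%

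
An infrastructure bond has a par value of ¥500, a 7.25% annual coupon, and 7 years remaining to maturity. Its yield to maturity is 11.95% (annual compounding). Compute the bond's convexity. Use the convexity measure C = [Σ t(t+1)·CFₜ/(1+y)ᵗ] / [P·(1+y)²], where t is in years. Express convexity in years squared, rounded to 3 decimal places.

With y = 0.1195:
  t   CF        PV=CF/(1+0.1195)^t    t·PV        t(t+1)·PV
  1        36.25        32.3805        32.3805          64.7611
  2        36.25        28.9241        57.8482         173.5446
  3        36.25        25.8366        77.5099         310.0395
  4        36.25        23.0787        92.3149         461.5743
  5        36.25        20.6152       103.0760         618.4560
  6        36.25        18.4146       110.4879         773.4152
  7       536.25       243.3317     1,703.3216      13,626.5730
  Σ                    392.5815     2,176.9389      16,028.3636
P = 392.5815.
Convexity = Σ t(t+1)·PV / [P·(1+y)²] = 16,028.3636 / (392.5815 × 1.253280) = 32.57701.

32.577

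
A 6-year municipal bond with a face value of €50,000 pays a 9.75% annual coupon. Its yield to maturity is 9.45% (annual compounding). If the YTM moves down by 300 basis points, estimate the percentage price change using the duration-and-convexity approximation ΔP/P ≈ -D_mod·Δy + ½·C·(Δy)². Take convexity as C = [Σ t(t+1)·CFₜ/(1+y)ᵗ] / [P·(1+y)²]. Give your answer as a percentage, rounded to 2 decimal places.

+14.39%

With y = 0.0945:
  t   CF        PV=CF/(1+0.0945)^t    t·PV        t(t+1)·PV
  1     4,875.00     4,454.0886     4,454.0886       8,908.1772
  2     4,875.00     4,069.5191     8,139.0381      24,417.1144
  3     4,875.00     3,718.1536    11,154.4607      44,617.8427
  4     4,875.00     3,397.1252    13,588.5009      67,942.5045
  5     4,875.00     3,103.8147    15,519.0737      93,114.4420
  6    54,875.00    31,921.2536   191,527.5213   1,340,692.6492
  Σ                 50,663.9548   244,382.6834   1,579,692.7302
P = 50,663.9548; D_Mac = 4.82360 yrs; D_mod = 4.40713 yrs; C = 26.02807.
Duration effect: -4.40713 × (-0.03) = +0.132214
Convexity effect: 0.5 × 26.02807 × (-0.03)² = +0.0117126
ΔP/P ≈ +0.132214 + 0.0117126 = +0.143926 = +14.3926%.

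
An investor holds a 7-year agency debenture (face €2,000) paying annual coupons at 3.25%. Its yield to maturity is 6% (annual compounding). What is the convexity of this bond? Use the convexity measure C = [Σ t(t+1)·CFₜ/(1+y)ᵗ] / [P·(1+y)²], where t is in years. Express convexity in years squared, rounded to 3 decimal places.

With y = 0.06:
  t   CF        PV=CF/(1+0.06)^t    t·PV        t(t+1)·PV
  1        65.00        61.3208        61.3208         122.6415
  2        65.00        57.8498       115.6995         347.0986
  3        65.00        54.5753       163.7258         654.9030
  4        65.00        51.4861       205.9444       1,029.7218
  5        65.00        48.5718       242.8589       1,457.1534
  6        65.00        45.8224       274.9346       1,924.5423
  7     2,065.00     1,373.3429     9,613.4006      76,907.2046
  Σ                  1,692.9690    10,677.8845      82,443.2653
P = 1,692.9690.
Convexity = Σ t(t+1)·PV / [P·(1+y)²] = 82,443.2653 / (1,692.9690 × 1.123600) = 43.34055.

43.341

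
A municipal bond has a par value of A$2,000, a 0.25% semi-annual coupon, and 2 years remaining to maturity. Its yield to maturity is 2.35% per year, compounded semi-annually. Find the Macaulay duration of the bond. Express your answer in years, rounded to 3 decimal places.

1.996 years

Periodic yield y = 0.01175. Discount each cash flow and weight by its period:
  t   CF        PV=CF/(1+0.01175)^t    t·PV
  1         2.50         2.4710         2.4710
  2         2.50         2.4423         4.8845
  3         2.50         2.4139         7.2417
  4     2,002.50     1,911.0835     7,644.3342
  Σ                  1,918.4107     7,658.9314
Price P = Σ PV = 1,918.4107.
Macaulay duration = Σ(t·PV) / P = 7,658.9314 / 1,918.4107 = 3.99233 half-year periods.
In years: 3.99233 / 2 = 1.99617 years.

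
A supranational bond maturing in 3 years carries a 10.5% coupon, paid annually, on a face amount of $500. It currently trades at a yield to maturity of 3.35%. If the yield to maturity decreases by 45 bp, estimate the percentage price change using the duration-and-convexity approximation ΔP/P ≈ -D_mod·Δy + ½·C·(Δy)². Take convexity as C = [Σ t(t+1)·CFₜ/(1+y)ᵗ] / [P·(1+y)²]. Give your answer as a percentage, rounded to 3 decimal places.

With y = 0.0335:
  t   CF        PV=CF/(1+0.0335)^t    t·PV        t(t+1)·PV
  1        52.50        50.7983        50.7983         101.5965
  2        52.50        49.1517        98.3034         294.9101
  3       552.50       500.4963     1,501.4888       6,005.9552
  Σ                    600.4462     1,650.5904       6,402.4617
P = 600.4462; D_Mac = 2.74894 yrs; D_mod = 2.65984 yrs; C = 9.98279.
Duration effect: -2.65984 × (-0.0045) = +0.011969
Convexity effect: 0.5 × 9.98279 × (-0.0045)² = +0.0001011
ΔP/P ≈ +0.011969 + 0.0001011 = +0.012070 = +1.2070%.

+1.207%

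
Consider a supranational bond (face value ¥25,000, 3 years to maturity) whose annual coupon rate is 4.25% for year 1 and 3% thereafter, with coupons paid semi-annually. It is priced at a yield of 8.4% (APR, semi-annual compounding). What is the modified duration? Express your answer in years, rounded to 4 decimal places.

Periodic yield y = 0.042. First find Macaulay duration:
  t   CF        PV=CF/(1+0.042)^t    t·PV
  1       531.25       509.8369       509.8369
  2       531.25       489.2868       978.5736
  3       375.00       331.4577       994.3731
  4       375.00       318.0976     1,272.3904
  5       375.00       305.2760     1,526.3800
  6    25,375.00    19,824.3856   118,946.3138
  Σ                 21,778.3406   124,227.8678
P = 21,778.3406; Macaulay duration = 124,227.8678 / 21,778.3406 = 5.70419 half-year periods = 2.85210 years.
Modified duration = D_Mac / (1 + y) = 2.85210 / 1.042 = 2.73714 years.

2.7371 years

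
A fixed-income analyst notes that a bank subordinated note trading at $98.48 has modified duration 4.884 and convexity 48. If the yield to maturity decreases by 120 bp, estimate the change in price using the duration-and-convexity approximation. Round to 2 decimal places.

+$6.11

Duration effect: -D_mod·Δy = -4.884 × (-0.012) = +0.058608
Convexity effect: ½·C·(Δy)² = 0.5 × 48 × (-0.012)² = +0.0034560
ΔP/P ≈ +0.058608 + 0.0034560 = +0.062064
ΔP ≈ 98.48 × (+0.062064) = +6.11206272.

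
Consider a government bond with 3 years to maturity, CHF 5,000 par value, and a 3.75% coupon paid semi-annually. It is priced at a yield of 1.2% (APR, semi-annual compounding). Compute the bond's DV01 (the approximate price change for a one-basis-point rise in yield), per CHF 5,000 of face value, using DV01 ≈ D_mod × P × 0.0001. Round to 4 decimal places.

Periodic yield y = 0.006.
  t   CF        PV=CF/(1+0.006)^t    t·PV
  1        93.75        93.1909        93.1909
  2        93.75        92.6350       185.2701
  3        93.75        92.0825       276.2476
  4        93.75        91.5333       366.1334
  5        93.75        90.9874       454.9371
  6     5,093.75     4,914.1651    29,484.9905
  Σ                  5,374.5943    30,860.7696
P = 5,374.5943; D_Mac = 5.74197 half-year periods = 2.87099 yrs; D_mod = 2.85386 yrs.
DV01 ≈ 2.85386 × 5,374.5943 × 0.0001 = 1.533835.

CHF 1.5338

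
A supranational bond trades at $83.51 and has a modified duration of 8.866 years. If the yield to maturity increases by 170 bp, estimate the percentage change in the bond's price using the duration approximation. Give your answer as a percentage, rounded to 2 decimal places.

Duration approximation: ΔP/P ≈ -D_mod · Δy = -8.866 × (+0.017) = -0.150722.
As a percentage: -15.0722%.

-15.07%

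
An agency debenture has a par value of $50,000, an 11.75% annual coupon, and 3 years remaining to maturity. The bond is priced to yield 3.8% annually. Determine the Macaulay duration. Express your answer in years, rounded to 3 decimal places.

Periodic yield y = 0.038. Discount each cash flow and weight by its year:
  t   CF        PV=CF/(1+0.038)^t    t·PV
  1     5,875.00     5,659.9229     5,659.9229
  2     5,875.00     5,452.7196    10,905.4392
  3    55,875.00    49,960.3504   149,881.0512
  Σ                 61,072.9929   166,446.4133
Price P = Σ PV = 61,072.9929.
Macaulay duration = Σ(t·PV) / P = 166,446.4133 / 61,072.9929 = 2.72537 years.

2.725 years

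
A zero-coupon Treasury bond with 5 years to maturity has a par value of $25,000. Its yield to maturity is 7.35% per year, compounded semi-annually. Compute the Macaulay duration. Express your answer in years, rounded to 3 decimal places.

5.000 years

A zero-coupon bond has a single cash flow at maturity, so its Macaulay duration equals its maturity: 5 years.
(Equivalently: 10 semi-annual periods ÷ 2 = 5 years.)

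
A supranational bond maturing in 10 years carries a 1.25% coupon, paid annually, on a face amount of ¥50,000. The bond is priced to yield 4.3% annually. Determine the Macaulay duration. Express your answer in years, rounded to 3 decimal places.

Periodic yield y = 0.043. Discount each cash flow and weight by its year:
  t   CF        PV=CF/(1+0.043)^t    t·PV
  1       625.00       599.2330       599.2330
  2       625.00       574.5283     1,149.0565
  3       625.00       550.8421     1,652.5262
  4       625.00       528.1324     2,112.5295
  5       625.00       506.3589     2,531.7947
  6       625.00       485.4832     2,912.8989
  7       625.00       465.4680     3,258.2762
  8       625.00       446.2781     3,570.2246
  9       625.00       427.8793     3,850.9134
  10   50,625.00    33,229.3581   332,293.5810
  Σ                 37,813.5612   353,931.0339
Price P = Σ PV = 37,813.5612.
Macaulay duration = Σ(t·PV) / P = 353,931.0339 / 37,813.5612 = 9.35990 years.

9.360 years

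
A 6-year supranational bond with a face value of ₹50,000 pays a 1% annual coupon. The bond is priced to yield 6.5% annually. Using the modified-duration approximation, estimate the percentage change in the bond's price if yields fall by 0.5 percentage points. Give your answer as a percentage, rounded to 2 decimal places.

Periodic yield y = 0.065. Modified duration first:
  t   CF        PV=CF/(1+0.065)^t    t·PV
  1       500.00       469.4836       469.4836
  2       500.00       440.8296       881.6593
  3       500.00       413.9245     1,241.7736
  4       500.00       388.6615     1,554.6462
  5       500.00       364.9404     1,824.7021
  6    50,500.00    34,609.3730   207,656.2380
  Σ                 36,687.2127   213,628.5028
P = 36,687.2127; D_Mac = 5.82297 yrs; D_mod = 5.82297/(1+0.065) = 5.46758 yrs.
ΔP/P ≈ -D_mod · Δy = -5.46758 × (-0.005) = +0.027338 = +2.7338%.

+2.73%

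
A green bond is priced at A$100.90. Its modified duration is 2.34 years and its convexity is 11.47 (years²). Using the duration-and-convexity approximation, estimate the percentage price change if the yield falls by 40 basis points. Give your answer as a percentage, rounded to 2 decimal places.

+0.95%

Duration effect: -D_mod·Δy = -2.34 × (-0.004) = +0.009360
Convexity effect: ½·C·(Δy)² = 0.5 × 11.47 × (-0.004)² = +0.00009176
ΔP/P ≈ +0.009360 + 0.00009176 = +0.00945176
= +0.945176%.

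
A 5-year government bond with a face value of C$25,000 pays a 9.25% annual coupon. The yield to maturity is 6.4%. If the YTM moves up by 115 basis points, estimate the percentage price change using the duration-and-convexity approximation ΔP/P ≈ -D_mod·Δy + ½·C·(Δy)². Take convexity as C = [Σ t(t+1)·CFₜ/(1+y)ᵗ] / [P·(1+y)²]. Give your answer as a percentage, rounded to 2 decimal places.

With y = 0.064:
  t   CF        PV=CF/(1+0.064)^t    t·PV        t(t+1)·PV
  1     2,312.50     2,173.4023     2,173.4023       4,346.8045
  2     2,312.50     2,042.6713     4,085.3426      12,256.0278
  3     2,312.50     1,919.8038     5,759.4115      23,037.6462
  4     2,312.50     1,804.3269     7,217.3077      36,086.5385
  5    27,312.50    20,028.7255   100,143.6275     600,861.7651
  Σ                 27,968.9298   119,379.0916     676,588.7820
P = 27,968.9298; D_Mac = 4.26828 yrs; D_mod = 4.01154 yrs; C = 21.36809.
Duration effect: -4.01154 × (+0.0115) = -0.046133
Convexity effect: 0.5 × 21.36809 × (0.0115)² = +0.0014130
ΔP/P ≈ -0.046133 + 0.0014130 = -0.044720 = -4.4720%.

-4.47%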